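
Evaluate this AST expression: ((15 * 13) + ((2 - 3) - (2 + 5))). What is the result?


Expression: ((15 * 13) + ((2 - 3) - (2 + 5)))
Evaluating step by step:
  15 * 13 = 195
  2 - 3 = -1
  2 + 5 = 7
  -1 - 7 = -8
  195 + -8 = 187
Result: 187

187


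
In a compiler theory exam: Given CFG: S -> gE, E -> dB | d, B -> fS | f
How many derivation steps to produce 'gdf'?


Grammar: S -> gE, E -> dB | d, B -> fS | f
Deriving 'gdf':
Step 1: S -> gE => gE
Step 2: E -> dB => gdB
Step 3: B -> f => gdf
Total derivation steps: 3

3


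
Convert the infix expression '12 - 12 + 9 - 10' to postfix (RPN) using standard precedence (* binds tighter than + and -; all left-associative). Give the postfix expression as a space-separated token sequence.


Applying the shunting-yard algorithm:
  Operand 12 -> output
  Push '-' onto operator stack -> op-stack: [-]
  Operand 12 -> output
  See '+' (prec 1); top '-' (prec 1) >= it -> pop '-' to output
  Push '+' onto operator stack -> op-stack: [+]
  Operand 9 -> output
  See '-' (prec 1); top '+' (prec 1) >= it -> pop '+' to output
  Push '-' onto operator stack -> op-stack: [-]
  Operand 10 -> output
  End of input: pop '-' to output
Postfix result: 12 12 - 9 + 10 -

12 12 - 9 + 10 -


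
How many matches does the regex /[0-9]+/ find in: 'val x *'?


Pattern: /[0-9]+/ (int literals)
Input: 'val x *'
Scanning for matches:
Total matches: 0

0


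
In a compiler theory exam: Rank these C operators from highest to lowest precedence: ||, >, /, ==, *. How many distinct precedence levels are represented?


Looking up precedence for each operator:
  || -> precedence 1
  > -> precedence 4
  / -> precedence 6
  == -> precedence 3
  * -> precedence 6
Sorted highest to lowest: /, *, >, ==, ||
Distinct precedence values: [6, 4, 3, 1]
Number of distinct levels: 4

4


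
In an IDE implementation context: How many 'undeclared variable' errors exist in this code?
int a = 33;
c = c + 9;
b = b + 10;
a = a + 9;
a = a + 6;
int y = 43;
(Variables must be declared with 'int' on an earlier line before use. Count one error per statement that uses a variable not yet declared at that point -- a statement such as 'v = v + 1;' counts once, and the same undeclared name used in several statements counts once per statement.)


Scanning code line by line:
  Line 1: declare 'a' -> declared = ['a']
  Line 2: use 'c' -> ERROR (undeclared)
  Line 3: use 'b' -> ERROR (undeclared)
  Line 4: use 'a' -> OK (declared)
  Line 5: use 'a' -> OK (declared)
  Line 6: declare 'y' -> declared = ['a', 'y']
Total undeclared variable errors: 2

2


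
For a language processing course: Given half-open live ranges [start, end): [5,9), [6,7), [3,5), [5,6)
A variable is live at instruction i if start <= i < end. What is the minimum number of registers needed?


Live ranges:
  Var0: [5, 9)
  Var1: [6, 7)
  Var2: [3, 5)
  Var3: [5, 6)
Sweep-line events (position, delta, active):
  pos=3 start -> active=1
  pos=5 end -> active=0
  pos=5 start -> active=1
  pos=5 start -> active=2
  pos=6 end -> active=1
  pos=6 start -> active=2
  pos=7 end -> active=1
  pos=9 end -> active=0
Maximum simultaneous active: 2
Minimum registers needed: 2

2


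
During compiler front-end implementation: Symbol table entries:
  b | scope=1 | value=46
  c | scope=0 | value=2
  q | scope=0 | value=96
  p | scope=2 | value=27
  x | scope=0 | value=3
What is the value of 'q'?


Searching symbol table for 'q':
  b | scope=1 | value=46
  c | scope=0 | value=2
  q | scope=0 | value=96 <- MATCH
  p | scope=2 | value=27
  x | scope=0 | value=3
Found 'q' at scope 0 with value 96

96


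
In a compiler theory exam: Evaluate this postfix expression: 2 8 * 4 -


Processing tokens left to right:
Push 2, Push 8
Pop 2 and 8, compute 2 * 8 = 16, push 16
Push 4
Pop 16 and 4, compute 16 - 4 = 12, push 12
Stack result: 12

12


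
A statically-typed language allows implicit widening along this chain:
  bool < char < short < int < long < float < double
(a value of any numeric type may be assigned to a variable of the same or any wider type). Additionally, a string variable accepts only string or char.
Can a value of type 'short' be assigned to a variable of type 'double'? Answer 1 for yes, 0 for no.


Target variable type: double
Source value type: short
Numeric ranks: short=2, double=6
Widening allowed iff rank(source) <= rank(target): 2 <= 6? Yes
Result: 1

1


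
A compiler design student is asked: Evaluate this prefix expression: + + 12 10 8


Parsing prefix expression: + + 12 10 8
Step 1: Innermost operation '+ 12 10'
  12 + 10 = 22
Step 2: Outer operation '+ [22] 8'
  22 + 8 = 30

30


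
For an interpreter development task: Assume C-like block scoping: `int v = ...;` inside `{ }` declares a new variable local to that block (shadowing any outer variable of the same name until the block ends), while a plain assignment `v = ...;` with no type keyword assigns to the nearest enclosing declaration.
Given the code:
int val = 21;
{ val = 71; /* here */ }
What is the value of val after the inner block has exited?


Analyzing scoping rules:
Outer scope: declares val = 21
Inner block: 'val = 71;' has no type keyword, so it is an assignment to the outer val (no shadowing)
The assignment changed the outer variable itself, so the new value persists after the block -> 71
Result: 71

71


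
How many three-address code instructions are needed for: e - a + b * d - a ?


Expression: e - a + b * d - a
Generating three-address code (respecting * over +/- precedence):
  Instruction 1: t1 = b * d
  Instruction 2: t2 = e - a
  Instruction 3: t3 = t2 + t1
  Instruction 4: t4 = t3 - a
Total instructions: 4

4


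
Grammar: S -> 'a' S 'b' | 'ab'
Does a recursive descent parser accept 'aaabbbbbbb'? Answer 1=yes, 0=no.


Grammar accepts strings of the form a^n b^n (n >= 1)
Word: 'aaabbbbbbb'
Counting: 3 a's and 7 b's
Check: 3 == 7? No
Mismatch: a-count != b-count
Rejected

0


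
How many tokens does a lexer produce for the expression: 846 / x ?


Scanning '846 / x'
Token 1: '846' -> integer_literal
Token 2: '/' -> operator
Token 3: 'x' -> identifier
Total tokens: 3

3


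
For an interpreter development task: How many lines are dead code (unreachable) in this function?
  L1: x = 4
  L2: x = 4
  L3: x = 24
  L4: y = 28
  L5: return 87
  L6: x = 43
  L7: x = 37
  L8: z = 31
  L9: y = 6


Analyzing control flow:
  L1: reachable (before return)
  L2: reachable (before return)
  L3: reachable (before return)
  L4: reachable (before return)
  L5: reachable (return statement)
  L6: DEAD (after return at L5)
  L7: DEAD (after return at L5)
  L8: DEAD (after return at L5)
  L9: DEAD (after return at L5)
Return at L5, total lines = 9
Dead lines: L6 through L9
Count: 4

4


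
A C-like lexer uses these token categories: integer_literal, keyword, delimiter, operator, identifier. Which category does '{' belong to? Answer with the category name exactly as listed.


Token: '{'
Checking categories:
  identifier: no
  integer_literal: no
  operator: no
  keyword: no
  delimiter: YES
Category: delimiter

delimiter


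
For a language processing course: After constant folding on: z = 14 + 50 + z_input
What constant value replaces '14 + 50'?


Identifying constant sub-expression:
  Original: z = 14 + 50 + z_input
  14 and 50 are both compile-time constants
  Evaluating: 14 + 50 = 64
  After folding: z = 64 + z_input

64


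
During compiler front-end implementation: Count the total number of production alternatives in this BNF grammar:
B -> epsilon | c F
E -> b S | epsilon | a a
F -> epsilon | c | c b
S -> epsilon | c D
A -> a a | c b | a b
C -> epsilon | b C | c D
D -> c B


Counting alternatives per rule:
  B: 2 alternative(s)
  E: 3 alternative(s)
  F: 3 alternative(s)
  S: 2 alternative(s)
  A: 3 alternative(s)
  C: 3 alternative(s)
  D: 1 alternative(s)
Sum: 2 + 3 + 3 + 2 + 3 + 3 + 1 = 17

17


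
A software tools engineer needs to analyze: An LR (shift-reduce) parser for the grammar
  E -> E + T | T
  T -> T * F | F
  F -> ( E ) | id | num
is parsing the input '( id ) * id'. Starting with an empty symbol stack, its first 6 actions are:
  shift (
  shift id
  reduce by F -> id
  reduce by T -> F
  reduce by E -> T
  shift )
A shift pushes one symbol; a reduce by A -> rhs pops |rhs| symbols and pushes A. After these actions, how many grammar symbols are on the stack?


Tracking the symbol stack through each action:
  Action 1: shift '(' : push -> stack = [(] (size 1)
  Action 2: shift 'id' : push -> stack = [(, id] (size 2)
  Action 3: reduce by F -> id : pop 1, push F -> stack = [(, F] (size 2)
  Action 4: reduce by T -> F : pop 1, push T -> stack = [(, T] (size 2)
  Action 5: reduce by E -> T : pop 1, push E -> stack = [(, E] (size 2)
  Action 6: shift ')' : push -> stack = [(, E, )] (size 3)
Final stack size: 3

3


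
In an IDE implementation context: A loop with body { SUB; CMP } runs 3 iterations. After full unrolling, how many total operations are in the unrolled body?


Loop body operations: SUB, CMP (2 ops per iteration)
Unrolling 3 iterations:
  Iteration 1: SUB, CMP (2 ops)
  Iteration 2: SUB, CMP (2 ops)
  Iteration 3: SUB, CMP (2 ops)
Total: 3 iterations * 2 ops/iter = 6 operations

6


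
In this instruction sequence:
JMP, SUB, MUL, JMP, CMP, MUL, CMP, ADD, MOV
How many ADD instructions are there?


Scanning instruction sequence for ADD:
  Position 1: JMP
  Position 2: SUB
  Position 3: MUL
  Position 4: JMP
  Position 5: CMP
  Position 6: MUL
  Position 7: CMP
  Position 8: ADD <- MATCH
  Position 9: MOV
Matches at positions: [8]
Total ADD count: 1

1


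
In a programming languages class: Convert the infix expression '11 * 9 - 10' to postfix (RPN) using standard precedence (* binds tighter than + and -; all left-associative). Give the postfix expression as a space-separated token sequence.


Applying the shunting-yard algorithm:
  Operand 11 -> output
  Push '*' onto operator stack -> op-stack: [*]
  Operand 9 -> output
  See '-' (prec 1); top '*' (prec 2) >= it -> pop '*' to output
  Push '-' onto operator stack -> op-stack: [-]
  Operand 10 -> output
  End of input: pop '-' to output
Postfix result: 11 9 * 10 -

11 9 * 10 -


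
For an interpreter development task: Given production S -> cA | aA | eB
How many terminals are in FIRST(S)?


Production: S -> cA | aA | eB
Examining each alternative for leading terminals:
  S -> cA : first terminal = 'c'
  S -> aA : first terminal = 'a'
  S -> eB : first terminal = 'e'
FIRST(S) = {a, c, e}
Count: 3

3


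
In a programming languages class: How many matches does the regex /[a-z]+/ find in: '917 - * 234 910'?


Pattern: /[a-z]+/ (identifiers)
Input: '917 - * 234 910'
Scanning for matches:
Total matches: 0

0


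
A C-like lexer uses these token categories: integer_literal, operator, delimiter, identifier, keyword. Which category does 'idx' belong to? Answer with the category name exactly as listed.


Token: 'idx'
Checking categories:
  identifier: YES
  integer_literal: no
  operator: no
  keyword: no
  delimiter: no
Category: identifier

identifier


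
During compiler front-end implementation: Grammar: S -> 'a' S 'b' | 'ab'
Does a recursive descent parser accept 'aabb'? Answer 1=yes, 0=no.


Grammar accepts strings of the form a^n b^n (n >= 1)
Word: 'aabb'
Counting: 2 a's and 2 b's
Check: 2 == 2? Yes
Derivation (S -> aSb applied 1 time(s), then S -> ab): S => aSb => aabb
Accepted

1


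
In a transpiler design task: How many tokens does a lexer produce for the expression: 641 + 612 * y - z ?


Scanning '641 + 612 * y - z'
Token 1: '641' -> integer_literal
Token 2: '+' -> operator
Token 3: '612' -> integer_literal
Token 4: '*' -> operator
Token 5: 'y' -> identifier
Token 6: '-' -> operator
Token 7: 'z' -> identifier
Total tokens: 7

7


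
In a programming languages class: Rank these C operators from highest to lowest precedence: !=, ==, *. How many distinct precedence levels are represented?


Looking up precedence for each operator:
  != -> precedence 3
  == -> precedence 3
  * -> precedence 6
Sorted highest to lowest: *, !=, ==
Distinct precedence values: [6, 3]
Number of distinct levels: 2

2


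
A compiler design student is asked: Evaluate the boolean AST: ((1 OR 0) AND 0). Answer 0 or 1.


Step 1: Evaluate inner node
  1 OR 0 = 1
Step 2: Evaluate root node
  1 AND 0 = 0

0


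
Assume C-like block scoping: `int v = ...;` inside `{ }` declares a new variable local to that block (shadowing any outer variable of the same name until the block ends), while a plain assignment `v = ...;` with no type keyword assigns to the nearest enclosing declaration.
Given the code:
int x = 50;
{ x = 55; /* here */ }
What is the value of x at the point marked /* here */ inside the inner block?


Analyzing scoping rules:
Outer scope: declares x = 50
Inner block: 'x = 55;' has no type keyword, so it is an assignment to the outer x (no shadowing)
Inside the block, after the assignment -> 55
Result: 55

55


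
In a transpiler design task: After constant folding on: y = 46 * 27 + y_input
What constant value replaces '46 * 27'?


Identifying constant sub-expression:
  Original: y = 46 * 27 + y_input
  46 and 27 are both compile-time constants
  Evaluating: 46 * 27 = 1242
  After folding: y = 1242 + y_input

1242


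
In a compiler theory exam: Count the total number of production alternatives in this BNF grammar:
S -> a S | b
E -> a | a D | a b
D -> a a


Counting alternatives per rule:
  S: 2 alternative(s)
  E: 3 alternative(s)
  D: 1 alternative(s)
Sum: 2 + 3 + 1 = 6

6


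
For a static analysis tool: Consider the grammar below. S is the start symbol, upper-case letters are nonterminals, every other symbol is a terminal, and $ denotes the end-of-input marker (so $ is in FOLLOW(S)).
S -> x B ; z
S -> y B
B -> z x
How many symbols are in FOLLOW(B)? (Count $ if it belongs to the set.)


S is the start symbol and does not occur in any rule body, so FOLLOW(S) = {$}.
Examining every occurrence of B in a rule body:
  S -> x B ; z : B is followed by terminal ';' -> add ';'
  S -> y B : B is at the right end -> add FOLLOW(S) = {$}
  B -> z x : B does not occur in the body -> contributes nothing
FOLLOW(B) = {;, $}
Count: 2

2


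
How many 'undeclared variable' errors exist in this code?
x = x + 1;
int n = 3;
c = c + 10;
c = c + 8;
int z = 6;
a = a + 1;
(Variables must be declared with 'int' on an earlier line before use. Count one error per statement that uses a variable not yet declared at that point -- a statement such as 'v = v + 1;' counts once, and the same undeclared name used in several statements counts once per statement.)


Scanning code line by line:
  Line 1: use 'x' -> ERROR (undeclared)
  Line 2: declare 'n' -> declared = ['n']
  Line 3: use 'c' -> ERROR (undeclared)
  Line 4: use 'c' -> ERROR (undeclared)
  Line 5: declare 'z' -> declared = ['n', 'z']
  Line 6: use 'a' -> ERROR (undeclared)
Total undeclared variable errors: 4

4


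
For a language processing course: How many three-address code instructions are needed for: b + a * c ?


Expression: b + a * c
Generating three-address code (respecting * over +/- precedence):
  Instruction 1: t1 = a * c
  Instruction 2: t2 = b + t1
Total instructions: 2

2


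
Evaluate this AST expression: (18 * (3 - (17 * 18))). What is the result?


Expression: (18 * (3 - (17 * 18)))
Evaluating step by step:
  17 * 18 = 306
  3 - 306 = -303
  18 * -303 = -5454
Result: -5454

-5454


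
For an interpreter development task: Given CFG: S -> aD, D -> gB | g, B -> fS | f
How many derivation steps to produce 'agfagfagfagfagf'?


Grammar: S -> aD, D -> gB | g, B -> fS | f
Deriving 'agfagfagfagfagf':
Step 1: S -> aD => aD
Step 2: D -> gB => agB
Step 3: B -> fS => agfS
Step 4: S -> aD => agfaD
Step 5: D -> gB => agfagB
Step 6: B -> fS => agfagfS
Step 7: S -> aD => agfagfaD
Step 8: D -> gB => agfagfagB
Step 9: B -> fS => agfagfagfS
Step 10: S -> aD => agfagfagfaD
Step 11: D -> gB => agfagfagfagB
Step 12: B -> fS => agfagfagfagfS
Step 13: S -> aD => agfagfagfagfaD
Step 14: D -> gB => agfagfagfagfagB
Step 15: B -> f => agfagfagfagfagf
Total derivation steps: 15

15


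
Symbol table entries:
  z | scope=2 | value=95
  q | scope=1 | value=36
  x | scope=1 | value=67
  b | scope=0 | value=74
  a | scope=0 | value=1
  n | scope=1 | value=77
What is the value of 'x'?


Searching symbol table for 'x':
  z | scope=2 | value=95
  q | scope=1 | value=36
  x | scope=1 | value=67 <- MATCH
  b | scope=0 | value=74
  a | scope=0 | value=1
  n | scope=1 | value=77
Found 'x' at scope 1 with value 67

67


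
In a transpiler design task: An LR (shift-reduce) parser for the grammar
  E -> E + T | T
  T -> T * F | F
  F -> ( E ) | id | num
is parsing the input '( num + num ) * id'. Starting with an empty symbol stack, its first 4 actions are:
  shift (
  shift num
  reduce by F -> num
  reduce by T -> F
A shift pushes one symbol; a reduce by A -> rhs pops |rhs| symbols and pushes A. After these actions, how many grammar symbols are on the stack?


Tracking the symbol stack through each action:
  Action 1: shift '(' : push -> stack = [(] (size 1)
  Action 2: shift 'num' : push -> stack = [(, num] (size 2)
  Action 3: reduce by F -> num : pop 1, push F -> stack = [(, F] (size 2)
  Action 4: reduce by T -> F : pop 1, push T -> stack = [(, T] (size 2)
Final stack size: 2

2


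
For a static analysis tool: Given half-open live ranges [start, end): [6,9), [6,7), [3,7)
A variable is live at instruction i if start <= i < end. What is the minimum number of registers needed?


Live ranges:
  Var0: [6, 9)
  Var1: [6, 7)
  Var2: [3, 7)
Sweep-line events (position, delta, active):
  pos=3 start -> active=1
  pos=6 start -> active=2
  pos=6 start -> active=3
  pos=7 end -> active=2
  pos=7 end -> active=1
  pos=9 end -> active=0
Maximum simultaneous active: 3
Minimum registers needed: 3

3


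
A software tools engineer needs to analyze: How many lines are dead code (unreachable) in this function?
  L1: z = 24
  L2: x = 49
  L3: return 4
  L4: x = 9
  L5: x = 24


Analyzing control flow:
  L1: reachable (before return)
  L2: reachable (before return)
  L3: reachable (return statement)
  L4: DEAD (after return at L3)
  L5: DEAD (after return at L3)
Return at L3, total lines = 5
Dead lines: L4 through L5
Count: 2

2


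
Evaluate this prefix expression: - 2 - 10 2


Parsing prefix expression: - 2 - 10 2
Step 1: Innermost operation '- 10 2'
  10 - 2 = 8
Step 2: Outer operation '- 2 [8]'
  2 - 8 = -6

-6


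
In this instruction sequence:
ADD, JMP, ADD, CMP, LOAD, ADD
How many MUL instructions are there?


Scanning instruction sequence for MUL:
  Position 1: ADD
  Position 2: JMP
  Position 3: ADD
  Position 4: CMP
  Position 5: LOAD
  Position 6: ADD
Matches at positions: []
Total MUL count: 0

0


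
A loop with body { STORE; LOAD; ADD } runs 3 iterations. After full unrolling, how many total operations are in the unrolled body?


Loop body operations: STORE, LOAD, ADD (3 ops per iteration)
Unrolling 3 iterations:
  Iteration 1: STORE, LOAD, ADD (3 ops)
  Iteration 2: STORE, LOAD, ADD (3 ops)
  Iteration 3: STORE, LOAD, ADD (3 ops)
Total: 3 iterations * 3 ops/iter = 9 operations

9


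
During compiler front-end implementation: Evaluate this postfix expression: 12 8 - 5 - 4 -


Processing tokens left to right:
Push 12, Push 8
Pop 12 and 8, compute 12 - 8 = 4, push 4
Push 5
Pop 4 and 5, compute 4 - 5 = -1, push -1
Push 4
Pop -1 and 4, compute -1 - 4 = -5, push -5
Stack result: -5

-5


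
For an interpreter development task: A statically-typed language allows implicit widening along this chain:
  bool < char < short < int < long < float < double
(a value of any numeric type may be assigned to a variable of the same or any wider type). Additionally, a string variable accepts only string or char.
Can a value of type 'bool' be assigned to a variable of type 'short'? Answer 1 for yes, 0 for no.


Target variable type: short
Source value type: bool
Numeric ranks: bool=0, short=2
Widening allowed iff rank(source) <= rank(target): 0 <= 2? Yes
Result: 1

1


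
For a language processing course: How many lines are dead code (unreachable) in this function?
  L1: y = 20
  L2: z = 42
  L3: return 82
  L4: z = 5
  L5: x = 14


Analyzing control flow:
  L1: reachable (before return)
  L2: reachable (before return)
  L3: reachable (return statement)
  L4: DEAD (after return at L3)
  L5: DEAD (after return at L3)
Return at L3, total lines = 5
Dead lines: L4 through L5
Count: 2

2


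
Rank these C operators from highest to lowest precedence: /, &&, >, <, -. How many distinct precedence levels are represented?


Looking up precedence for each operator:
  / -> precedence 6
  && -> precedence 2
  > -> precedence 4
  < -> precedence 4
  - -> precedence 5
Sorted highest to lowest: /, -, >, <, &&
Distinct precedence values: [6, 5, 4, 2]
Number of distinct levels: 4

4


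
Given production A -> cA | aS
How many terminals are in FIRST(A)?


Production: A -> cA | aS
Examining each alternative for leading terminals:
  A -> cA : first terminal = 'c'
  A -> aS : first terminal = 'a'
FIRST(A) = {a, c}
Count: 2

2


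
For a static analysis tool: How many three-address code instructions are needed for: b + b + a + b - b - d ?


Expression: b + b + a + b - b - d
Generating three-address code (respecting * over +/- precedence):
  Instruction 1: t1 = b + b
  Instruction 2: t2 = t1 + a
  Instruction 3: t3 = t2 + b
  Instruction 4: t4 = t3 - b
  Instruction 5: t5 = t4 - d
Total instructions: 5

5


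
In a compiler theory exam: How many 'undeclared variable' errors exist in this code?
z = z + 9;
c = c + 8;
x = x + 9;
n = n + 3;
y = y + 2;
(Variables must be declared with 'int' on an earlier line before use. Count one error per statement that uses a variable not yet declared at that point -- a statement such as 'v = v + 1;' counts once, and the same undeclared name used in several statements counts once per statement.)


Scanning code line by line:
  Line 1: use 'z' -> ERROR (undeclared)
  Line 2: use 'c' -> ERROR (undeclared)
  Line 3: use 'x' -> ERROR (undeclared)
  Line 4: use 'n' -> ERROR (undeclared)
  Line 5: use 'y' -> ERROR (undeclared)
Total undeclared variable errors: 5

5


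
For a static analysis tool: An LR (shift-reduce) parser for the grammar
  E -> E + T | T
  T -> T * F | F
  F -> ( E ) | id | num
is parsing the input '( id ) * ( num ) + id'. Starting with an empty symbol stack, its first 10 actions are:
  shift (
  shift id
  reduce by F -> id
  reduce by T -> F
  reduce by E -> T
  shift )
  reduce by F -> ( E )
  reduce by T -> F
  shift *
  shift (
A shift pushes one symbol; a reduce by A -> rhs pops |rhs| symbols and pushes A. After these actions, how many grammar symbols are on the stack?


Tracking the symbol stack through each action:
  Action 1: shift '(' : push -> stack = [(] (size 1)
  Action 2: shift 'id' : push -> stack = [(, id] (size 2)
  Action 3: reduce by F -> id : pop 1, push F -> stack = [(, F] (size 2)
  Action 4: reduce by T -> F : pop 1, push T -> stack = [(, T] (size 2)
  Action 5: reduce by E -> T : pop 1, push E -> stack = [(, E] (size 2)
  Action 6: shift ')' : push -> stack = [(, E, )] (size 3)
  Action 7: reduce by F -> ( E ) : pop 3, push F -> stack = [F] (size 1)
  Action 8: reduce by T -> F : pop 1, push T -> stack = [T] (size 1)
  Action 9: shift '*' : push -> stack = [T, *] (size 2)
  Action 10: shift '(' : push -> stack = [T, *, (] (size 3)
Final stack size: 3

3


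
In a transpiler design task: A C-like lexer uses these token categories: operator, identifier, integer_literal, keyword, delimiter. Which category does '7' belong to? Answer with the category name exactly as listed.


Token: '7'
Checking categories:
  identifier: no
  integer_literal: YES
  operator: no
  keyword: no
  delimiter: no
Category: integer_literal

integer_literal


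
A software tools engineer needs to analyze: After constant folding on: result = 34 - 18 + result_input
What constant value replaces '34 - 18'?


Identifying constant sub-expression:
  Original: result = 34 - 18 + result_input
  34 and 18 are both compile-time constants
  Evaluating: 34 - 18 = 16
  After folding: result = 16 + result_input

16


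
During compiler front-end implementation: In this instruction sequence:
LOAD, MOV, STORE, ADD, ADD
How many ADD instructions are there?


Scanning instruction sequence for ADD:
  Position 1: LOAD
  Position 2: MOV
  Position 3: STORE
  Position 4: ADD <- MATCH
  Position 5: ADD <- MATCH
Matches at positions: [4, 5]
Total ADD count: 2

2


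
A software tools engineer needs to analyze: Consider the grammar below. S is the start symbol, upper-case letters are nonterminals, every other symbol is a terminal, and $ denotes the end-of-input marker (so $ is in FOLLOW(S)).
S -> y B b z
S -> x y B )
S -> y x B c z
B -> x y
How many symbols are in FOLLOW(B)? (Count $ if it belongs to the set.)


S is the start symbol and does not occur in any rule body, so FOLLOW(S) = {$}.
Examining every occurrence of B in a rule body:
  S -> y B b z : B is followed by terminal 'b' -> add 'b'
  S -> x y B ) : B is followed by terminal ')' -> add ')'
  S -> y x B c z : B is followed by terminal 'c' -> add 'c'
  B -> x y : B does not occur in the body -> contributes nothing
FOLLOW(B) = {), b, c}
Count: 3

3


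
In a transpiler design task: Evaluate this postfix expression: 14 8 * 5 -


Processing tokens left to right:
Push 14, Push 8
Pop 14 and 8, compute 14 * 8 = 112, push 112
Push 5
Pop 112 and 5, compute 112 - 5 = 107, push 107
Stack result: 107

107


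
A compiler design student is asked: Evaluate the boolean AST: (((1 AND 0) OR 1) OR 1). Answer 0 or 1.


Step 1: Evaluate inner node
  1 AND 0 = 0
Step 2: Evaluate next node
  0 OR 1 = 1
Step 3: Evaluate root node
  1 OR 1 = 1

1


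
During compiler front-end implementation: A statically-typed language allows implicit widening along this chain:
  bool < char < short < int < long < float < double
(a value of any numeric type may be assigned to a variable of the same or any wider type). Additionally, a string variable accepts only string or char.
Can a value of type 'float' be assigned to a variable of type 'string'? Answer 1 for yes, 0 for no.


Target variable type: string
Source value type: float
Rule: string accepts only {string, char}
  source 'float' in {string, char}? No
Result: 0

0


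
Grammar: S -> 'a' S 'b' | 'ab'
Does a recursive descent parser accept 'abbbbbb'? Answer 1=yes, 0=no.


Grammar accepts strings of the form a^n b^n (n >= 1)
Word: 'abbbbbb'
Counting: 1 a's and 6 b's
Check: 1 == 6? No
Mismatch: a-count != b-count
Rejected

0


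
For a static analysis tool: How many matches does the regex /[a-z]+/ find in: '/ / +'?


Pattern: /[a-z]+/ (identifiers)
Input: '/ / +'
Scanning for matches:
Total matches: 0

0


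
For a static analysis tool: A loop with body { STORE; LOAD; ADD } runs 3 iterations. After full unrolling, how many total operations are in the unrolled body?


Loop body operations: STORE, LOAD, ADD (3 ops per iteration)
Unrolling 3 iterations:
  Iteration 1: STORE, LOAD, ADD (3 ops)
  Iteration 2: STORE, LOAD, ADD (3 ops)
  Iteration 3: STORE, LOAD, ADD (3 ops)
Total: 3 iterations * 3 ops/iter = 9 operations

9


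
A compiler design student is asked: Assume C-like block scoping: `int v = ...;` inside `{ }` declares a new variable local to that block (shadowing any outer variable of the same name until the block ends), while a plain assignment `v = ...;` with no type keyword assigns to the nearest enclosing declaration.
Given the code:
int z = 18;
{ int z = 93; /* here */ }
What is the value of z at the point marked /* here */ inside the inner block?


Analyzing scoping rules:
Outer scope: declares z = 18
Inner block: 'int z = 93;' declares a NEW z that shadows the outer one
Inside the block the inner declaration is in scope -> 93
Result: 93

93


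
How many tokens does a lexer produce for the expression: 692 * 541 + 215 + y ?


Scanning '692 * 541 + 215 + y'
Token 1: '692' -> integer_literal
Token 2: '*' -> operator
Token 3: '541' -> integer_literal
Token 4: '+' -> operator
Token 5: '215' -> integer_literal
Token 6: '+' -> operator
Token 7: 'y' -> identifier
Total tokens: 7

7


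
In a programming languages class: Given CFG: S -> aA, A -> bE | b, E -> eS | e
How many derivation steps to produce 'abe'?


Grammar: S -> aA, A -> bE | b, E -> eS | e
Deriving 'abe':
Step 1: S -> aA => aA
Step 2: A -> bE => abE
Step 3: E -> e => abe
Total derivation steps: 3

3


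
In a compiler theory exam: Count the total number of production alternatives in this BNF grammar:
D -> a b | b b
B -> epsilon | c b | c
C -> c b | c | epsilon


Counting alternatives per rule:
  D: 2 alternative(s)
  B: 3 alternative(s)
  C: 3 alternative(s)
Sum: 2 + 3 + 3 = 8

8


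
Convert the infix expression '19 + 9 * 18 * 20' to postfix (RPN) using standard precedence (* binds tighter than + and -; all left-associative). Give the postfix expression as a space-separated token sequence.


Applying the shunting-yard algorithm:
  Operand 19 -> output
  Push '+' onto operator stack -> op-stack: [+]
  Operand 9 -> output
  Push '*' onto operator stack -> op-stack: [+, *]
  Operand 18 -> output
  See '*' (prec 2); top '*' (prec 2) >= it -> pop '*' to output
  Push '*' onto operator stack -> op-stack: [+, *]
  Operand 20 -> output
  End of input: pop '*' to output
  End of input: pop '+' to output
Postfix result: 19 9 18 * 20 * +

19 9 18 * 20 * +


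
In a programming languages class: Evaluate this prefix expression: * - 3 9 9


Parsing prefix expression: * - 3 9 9
Step 1: Innermost operation '- 3 9'
  3 - 9 = -6
Step 2: Outer operation '* [-6] 9'
  -6 * 9 = -54

-54


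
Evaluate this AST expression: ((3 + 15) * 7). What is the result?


Expression: ((3 + 15) * 7)
Evaluating step by step:
  3 + 15 = 18
  18 * 7 = 126
Result: 126

126


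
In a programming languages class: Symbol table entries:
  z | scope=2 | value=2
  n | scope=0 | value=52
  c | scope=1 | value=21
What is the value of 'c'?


Searching symbol table for 'c':
  z | scope=2 | value=2
  n | scope=0 | value=52
  c | scope=1 | value=21 <- MATCH
Found 'c' at scope 1 with value 21

21


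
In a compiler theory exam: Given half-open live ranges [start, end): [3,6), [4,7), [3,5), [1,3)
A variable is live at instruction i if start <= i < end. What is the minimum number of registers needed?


Live ranges:
  Var0: [3, 6)
  Var1: [4, 7)
  Var2: [3, 5)
  Var3: [1, 3)
Sweep-line events (position, delta, active):
  pos=1 start -> active=1
  pos=3 end -> active=0
  pos=3 start -> active=1
  pos=3 start -> active=2
  pos=4 start -> active=3
  pos=5 end -> active=2
  pos=6 end -> active=1
  pos=7 end -> active=0
Maximum simultaneous active: 3
Minimum registers needed: 3

3


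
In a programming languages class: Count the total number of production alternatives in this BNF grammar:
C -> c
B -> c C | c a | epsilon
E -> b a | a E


Counting alternatives per rule:
  C: 1 alternative(s)
  B: 3 alternative(s)
  E: 2 alternative(s)
Sum: 1 + 3 + 2 = 6

6


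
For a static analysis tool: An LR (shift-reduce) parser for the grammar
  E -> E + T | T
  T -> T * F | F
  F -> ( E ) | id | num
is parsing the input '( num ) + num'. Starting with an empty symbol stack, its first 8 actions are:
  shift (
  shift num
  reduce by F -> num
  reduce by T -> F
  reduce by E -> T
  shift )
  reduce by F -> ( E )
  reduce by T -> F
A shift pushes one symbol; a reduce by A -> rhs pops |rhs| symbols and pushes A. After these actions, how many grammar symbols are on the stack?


Tracking the symbol stack through each action:
  Action 1: shift '(' : push -> stack = [(] (size 1)
  Action 2: shift 'num' : push -> stack = [(, num] (size 2)
  Action 3: reduce by F -> num : pop 1, push F -> stack = [(, F] (size 2)
  Action 4: reduce by T -> F : pop 1, push T -> stack = [(, T] (size 2)
  Action 5: reduce by E -> T : pop 1, push E -> stack = [(, E] (size 2)
  Action 6: shift ')' : push -> stack = [(, E, )] (size 3)
  Action 7: reduce by F -> ( E ) : pop 3, push F -> stack = [F] (size 1)
  Action 8: reduce by T -> F : pop 1, push T -> stack = [T] (size 1)
Final stack size: 1

1


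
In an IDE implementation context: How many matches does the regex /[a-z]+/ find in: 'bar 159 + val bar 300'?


Pattern: /[a-z]+/ (identifiers)
Input: 'bar 159 + val bar 300'
Scanning for matches:
  Match 1: 'bar'
  Match 2: 'val'
  Match 3: 'bar'
Total matches: 3

3


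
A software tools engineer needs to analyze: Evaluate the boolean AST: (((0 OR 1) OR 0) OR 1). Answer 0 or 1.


Step 1: Evaluate inner node
  0 OR 1 = 1
Step 2: Evaluate next node
  1 OR 0 = 1
Step 3: Evaluate root node
  1 OR 1 = 1

1


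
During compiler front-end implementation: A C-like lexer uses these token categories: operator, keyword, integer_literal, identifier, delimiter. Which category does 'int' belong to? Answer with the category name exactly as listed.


Token: 'int'
Checking categories:
  identifier: no
  integer_literal: no
  operator: no
  keyword: YES
  delimiter: no
Category: keyword

keyword


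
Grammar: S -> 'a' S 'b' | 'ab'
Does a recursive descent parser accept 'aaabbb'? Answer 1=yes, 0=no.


Grammar accepts strings of the form a^n b^n (n >= 1)
Word: 'aaabbb'
Counting: 3 a's and 3 b's
Check: 3 == 3? Yes
Derivation (S -> aSb applied 2 time(s), then S -> ab): S => aSb => aaSbb => aaabbb
Accepted

1


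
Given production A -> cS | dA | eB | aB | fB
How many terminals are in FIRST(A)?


Production: A -> cS | dA | eB | aB | fB
Examining each alternative for leading terminals:
  A -> cS : first terminal = 'c'
  A -> dA : first terminal = 'd'
  A -> eB : first terminal = 'e'
  A -> aB : first terminal = 'a'
  A -> fB : first terminal = 'f'
FIRST(A) = {a, c, d, e, f}
Count: 5

5


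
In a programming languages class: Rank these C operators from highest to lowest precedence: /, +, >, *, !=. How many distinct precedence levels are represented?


Looking up precedence for each operator:
  / -> precedence 6
  + -> precedence 5
  > -> precedence 4
  * -> precedence 6
  != -> precedence 3
Sorted highest to lowest: /, *, +, >, !=
Distinct precedence values: [6, 5, 4, 3]
Number of distinct levels: 4

4


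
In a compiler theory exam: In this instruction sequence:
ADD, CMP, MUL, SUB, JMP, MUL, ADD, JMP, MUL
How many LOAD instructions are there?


Scanning instruction sequence for LOAD:
  Position 1: ADD
  Position 2: CMP
  Position 3: MUL
  Position 4: SUB
  Position 5: JMP
  Position 6: MUL
  Position 7: ADD
  Position 8: JMP
  Position 9: MUL
Matches at positions: []
Total LOAD count: 0

0


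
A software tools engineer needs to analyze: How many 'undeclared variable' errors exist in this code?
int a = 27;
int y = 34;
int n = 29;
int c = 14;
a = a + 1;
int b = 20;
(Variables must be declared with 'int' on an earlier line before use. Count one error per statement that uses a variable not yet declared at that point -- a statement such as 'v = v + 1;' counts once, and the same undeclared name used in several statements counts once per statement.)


Scanning code line by line:
  Line 1: declare 'a' -> declared = ['a']
  Line 2: declare 'y' -> declared = ['a', 'y']
  Line 3: declare 'n' -> declared = ['a', 'n', 'y']
  Line 4: declare 'c' -> declared = ['a', 'c', 'n', 'y']
  Line 5: use 'a' -> OK (declared)
  Line 6: declare 'b' -> declared = ['a', 'b', 'c', 'n', 'y']
Total undeclared variable errors: 0

0


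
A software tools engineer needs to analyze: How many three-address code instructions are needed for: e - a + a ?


Expression: e - a + a
Generating three-address code (respecting * over +/- precedence):
  Instruction 1: t1 = e - a
  Instruction 2: t2 = t1 + a
Total instructions: 2

2


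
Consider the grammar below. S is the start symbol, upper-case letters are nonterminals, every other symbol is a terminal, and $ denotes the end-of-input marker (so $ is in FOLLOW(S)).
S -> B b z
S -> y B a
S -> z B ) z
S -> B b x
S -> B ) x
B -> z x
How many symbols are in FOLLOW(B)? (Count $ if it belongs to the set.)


S is the start symbol and does not occur in any rule body, so FOLLOW(S) = {$}.
Examining every occurrence of B in a rule body:
  S -> B b z : B is followed by terminal 'b' -> add 'b'
  S -> y B a : B is followed by terminal 'a' -> add 'a'
  S -> z B ) z : B is followed by terminal ')' -> add ')'
  S -> B b x : B is followed by terminal 'b' -> add 'b' (already in the set)
  S -> B ) x : B is followed by terminal ')' -> add ')' (already in the set)
  B -> z x : B does not occur in the body -> contributes nothing
FOLLOW(B) = {), a, b}
Count: 3

3


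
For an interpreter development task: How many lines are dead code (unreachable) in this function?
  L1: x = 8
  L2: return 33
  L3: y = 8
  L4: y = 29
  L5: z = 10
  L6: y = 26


Analyzing control flow:
  L1: reachable (before return)
  L2: reachable (return statement)
  L3: DEAD (after return at L2)
  L4: DEAD (after return at L2)
  L5: DEAD (after return at L2)
  L6: DEAD (after return at L2)
Return at L2, total lines = 6
Dead lines: L3 through L6
Count: 4

4


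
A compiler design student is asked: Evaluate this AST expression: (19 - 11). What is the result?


Expression: (19 - 11)
Evaluating step by step:
  19 - 11 = 8
Result: 8

8


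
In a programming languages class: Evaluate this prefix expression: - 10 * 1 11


Parsing prefix expression: - 10 * 1 11
Step 1: Innermost operation '* 1 11'
  1 * 11 = 11
Step 2: Outer operation '- 10 [11]'
  10 - 11 = -1

-1


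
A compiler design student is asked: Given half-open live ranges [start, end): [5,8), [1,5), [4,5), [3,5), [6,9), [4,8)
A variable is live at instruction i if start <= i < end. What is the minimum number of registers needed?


Live ranges:
  Var0: [5, 8)
  Var1: [1, 5)
  Var2: [4, 5)
  Var3: [3, 5)
  Var4: [6, 9)
  Var5: [4, 8)
Sweep-line events (position, delta, active):
  pos=1 start -> active=1
  pos=3 start -> active=2
  pos=4 start -> active=3
  pos=4 start -> active=4
  pos=5 end -> active=3
  pos=5 end -> active=2
  pos=5 end -> active=1
  pos=5 start -> active=2
  pos=6 start -> active=3
  pos=8 end -> active=2
  pos=8 end -> active=1
  pos=9 end -> active=0
Maximum simultaneous active: 4
Minimum registers needed: 4

4


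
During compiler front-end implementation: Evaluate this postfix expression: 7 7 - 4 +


Processing tokens left to right:
Push 7, Push 7
Pop 7 and 7, compute 7 - 7 = 0, push 0
Push 4
Pop 0 and 4, compute 0 + 4 = 4, push 4
Stack result: 4

4


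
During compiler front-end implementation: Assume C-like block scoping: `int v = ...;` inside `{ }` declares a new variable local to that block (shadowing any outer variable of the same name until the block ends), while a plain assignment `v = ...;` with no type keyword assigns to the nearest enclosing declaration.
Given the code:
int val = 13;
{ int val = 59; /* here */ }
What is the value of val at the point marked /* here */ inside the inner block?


Analyzing scoping rules:
Outer scope: declares val = 13
Inner block: 'int val = 59;' declares a NEW val that shadows the outer one
Inside the block the inner declaration is in scope -> 59
Result: 59

59


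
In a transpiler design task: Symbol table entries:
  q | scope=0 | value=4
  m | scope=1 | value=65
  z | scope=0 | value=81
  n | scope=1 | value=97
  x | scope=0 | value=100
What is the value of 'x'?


Searching symbol table for 'x':
  q | scope=0 | value=4
  m | scope=1 | value=65
  z | scope=0 | value=81
  n | scope=1 | value=97
  x | scope=0 | value=100 <- MATCH
Found 'x' at scope 0 with value 100

100


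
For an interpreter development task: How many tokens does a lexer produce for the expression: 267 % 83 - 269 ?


Scanning '267 % 83 - 269'
Token 1: '267' -> integer_literal
Token 2: '%' -> operator
Token 3: '83' -> integer_literal
Token 4: '-' -> operator
Token 5: '269' -> integer_literal
Total tokens: 5

5


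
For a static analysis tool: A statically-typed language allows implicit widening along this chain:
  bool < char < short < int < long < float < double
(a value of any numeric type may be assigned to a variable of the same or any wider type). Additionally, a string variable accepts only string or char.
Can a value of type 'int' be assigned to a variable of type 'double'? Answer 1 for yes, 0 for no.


Target variable type: double
Source value type: int
Numeric ranks: int=3, double=6
Widening allowed iff rank(source) <= rank(target): 3 <= 6? Yes
Result: 1

1
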